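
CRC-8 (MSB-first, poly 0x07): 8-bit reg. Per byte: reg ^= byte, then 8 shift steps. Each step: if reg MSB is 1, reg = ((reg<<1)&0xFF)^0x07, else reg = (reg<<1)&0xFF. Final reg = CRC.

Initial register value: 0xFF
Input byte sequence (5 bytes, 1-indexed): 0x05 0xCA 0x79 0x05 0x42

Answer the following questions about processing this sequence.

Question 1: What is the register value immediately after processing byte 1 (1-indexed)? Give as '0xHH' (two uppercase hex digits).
Answer: 0xE8

Derivation:
After byte 1 (0x05): reg=0xE8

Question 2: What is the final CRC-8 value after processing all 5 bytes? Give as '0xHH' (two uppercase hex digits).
Answer: 0x37

Derivation:
After byte 1 (0x05): reg=0xE8
After byte 2 (0xCA): reg=0xEE
After byte 3 (0x79): reg=0xEC
After byte 4 (0x05): reg=0x91
After byte 5 (0x42): reg=0x37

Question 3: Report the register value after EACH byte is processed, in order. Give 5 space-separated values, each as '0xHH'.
0xE8 0xEE 0xEC 0x91 0x37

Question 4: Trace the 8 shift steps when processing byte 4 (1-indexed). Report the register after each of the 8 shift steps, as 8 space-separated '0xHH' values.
After byte 1 (0x05): reg=0xE8
After byte 2 (0xCA): reg=0xEE
After byte 3 (0x79): reg=0xEC
Register before byte 4: 0xEC
After XOR with byte 0x05: 0xE9

Answer: 0xD5 0xAD 0x5D 0xBA 0x73 0xE6 0xCB 0x91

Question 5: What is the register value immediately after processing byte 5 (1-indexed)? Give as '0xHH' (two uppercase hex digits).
After byte 1 (0x05): reg=0xE8
After byte 2 (0xCA): reg=0xEE
After byte 3 (0x79): reg=0xEC
After byte 4 (0x05): reg=0x91
After byte 5 (0x42): reg=0x37

Answer: 0x37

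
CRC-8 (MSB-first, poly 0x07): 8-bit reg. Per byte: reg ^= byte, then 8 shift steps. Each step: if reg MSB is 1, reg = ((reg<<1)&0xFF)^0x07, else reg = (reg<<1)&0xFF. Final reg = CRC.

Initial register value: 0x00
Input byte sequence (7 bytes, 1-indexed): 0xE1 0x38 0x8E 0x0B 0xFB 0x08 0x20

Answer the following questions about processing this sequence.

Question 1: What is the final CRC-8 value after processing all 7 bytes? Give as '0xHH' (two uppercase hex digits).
After byte 1 (0xE1): reg=0xA9
After byte 2 (0x38): reg=0xFE
After byte 3 (0x8E): reg=0x57
After byte 4 (0x0B): reg=0x93
After byte 5 (0xFB): reg=0x1F
After byte 6 (0x08): reg=0x65
After byte 7 (0x20): reg=0xDC

Answer: 0xDC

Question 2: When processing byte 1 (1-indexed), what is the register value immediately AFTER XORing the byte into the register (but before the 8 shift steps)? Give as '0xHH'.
Register before byte 1: 0x00
Byte 1: 0xE1
0x00 XOR 0xE1 = 0xE1

Answer: 0xE1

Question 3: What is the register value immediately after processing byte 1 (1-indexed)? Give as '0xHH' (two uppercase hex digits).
Answer: 0xA9

Derivation:
After byte 1 (0xE1): reg=0xA9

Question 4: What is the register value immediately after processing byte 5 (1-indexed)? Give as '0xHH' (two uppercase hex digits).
After byte 1 (0xE1): reg=0xA9
After byte 2 (0x38): reg=0xFE
After byte 3 (0x8E): reg=0x57
After byte 4 (0x0B): reg=0x93
After byte 5 (0xFB): reg=0x1F

Answer: 0x1F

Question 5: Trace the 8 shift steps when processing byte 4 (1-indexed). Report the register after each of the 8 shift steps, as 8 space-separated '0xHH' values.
Answer: 0xB8 0x77 0xEE 0xDB 0xB1 0x65 0xCA 0x93

Derivation:
After byte 1 (0xE1): reg=0xA9
After byte 2 (0x38): reg=0xFE
After byte 3 (0x8E): reg=0x57
Register before byte 4: 0x57
After XOR with byte 0x0B: 0x5C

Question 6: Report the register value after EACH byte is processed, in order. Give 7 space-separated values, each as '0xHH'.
0xA9 0xFE 0x57 0x93 0x1F 0x65 0xDC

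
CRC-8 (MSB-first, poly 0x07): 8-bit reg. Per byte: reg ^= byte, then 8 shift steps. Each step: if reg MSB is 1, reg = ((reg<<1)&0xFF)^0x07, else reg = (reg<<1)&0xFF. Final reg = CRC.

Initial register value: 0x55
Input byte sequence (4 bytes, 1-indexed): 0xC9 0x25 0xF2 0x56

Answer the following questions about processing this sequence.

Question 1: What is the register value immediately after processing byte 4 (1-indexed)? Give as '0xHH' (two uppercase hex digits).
Answer: 0xA6

Derivation:
After byte 1 (0xC9): reg=0xDD
After byte 2 (0x25): reg=0xE6
After byte 3 (0xF2): reg=0x6C
After byte 4 (0x56): reg=0xA6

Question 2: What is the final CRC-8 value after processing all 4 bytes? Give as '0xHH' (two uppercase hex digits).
After byte 1 (0xC9): reg=0xDD
After byte 2 (0x25): reg=0xE6
After byte 3 (0xF2): reg=0x6C
After byte 4 (0x56): reg=0xA6

Answer: 0xA6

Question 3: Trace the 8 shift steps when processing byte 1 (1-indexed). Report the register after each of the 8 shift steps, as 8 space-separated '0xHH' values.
Answer: 0x3F 0x7E 0xFC 0xFF 0xF9 0xF5 0xED 0xDD

Derivation:
Register before byte 1: 0x55
After XOR with byte 0xC9: 0x9C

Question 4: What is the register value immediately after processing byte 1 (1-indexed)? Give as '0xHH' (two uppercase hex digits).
After byte 1 (0xC9): reg=0xDD

Answer: 0xDD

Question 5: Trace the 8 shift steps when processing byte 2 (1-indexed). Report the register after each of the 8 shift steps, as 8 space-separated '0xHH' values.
Answer: 0xF7 0xE9 0xD5 0xAD 0x5D 0xBA 0x73 0xE6

Derivation:
After byte 1 (0xC9): reg=0xDD
Register before byte 2: 0xDD
After XOR with byte 0x25: 0xF8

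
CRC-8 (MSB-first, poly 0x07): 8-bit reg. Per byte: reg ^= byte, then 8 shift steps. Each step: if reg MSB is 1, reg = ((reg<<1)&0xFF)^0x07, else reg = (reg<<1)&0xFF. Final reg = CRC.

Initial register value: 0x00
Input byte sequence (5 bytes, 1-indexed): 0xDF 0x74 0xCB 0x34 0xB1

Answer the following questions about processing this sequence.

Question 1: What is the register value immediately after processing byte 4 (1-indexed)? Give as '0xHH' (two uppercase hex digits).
Answer: 0x25

Derivation:
After byte 1 (0xDF): reg=0x13
After byte 2 (0x74): reg=0x32
After byte 3 (0xCB): reg=0xE1
After byte 4 (0x34): reg=0x25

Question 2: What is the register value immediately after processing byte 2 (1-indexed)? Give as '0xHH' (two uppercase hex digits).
After byte 1 (0xDF): reg=0x13
After byte 2 (0x74): reg=0x32

Answer: 0x32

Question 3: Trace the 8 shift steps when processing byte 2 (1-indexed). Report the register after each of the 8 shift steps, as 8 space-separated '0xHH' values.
After byte 1 (0xDF): reg=0x13
Register before byte 2: 0x13
After XOR with byte 0x74: 0x67

Answer: 0xCE 0x9B 0x31 0x62 0xC4 0x8F 0x19 0x32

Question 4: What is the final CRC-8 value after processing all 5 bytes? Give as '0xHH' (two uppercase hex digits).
Answer: 0xE5

Derivation:
After byte 1 (0xDF): reg=0x13
After byte 2 (0x74): reg=0x32
After byte 3 (0xCB): reg=0xE1
After byte 4 (0x34): reg=0x25
After byte 5 (0xB1): reg=0xE5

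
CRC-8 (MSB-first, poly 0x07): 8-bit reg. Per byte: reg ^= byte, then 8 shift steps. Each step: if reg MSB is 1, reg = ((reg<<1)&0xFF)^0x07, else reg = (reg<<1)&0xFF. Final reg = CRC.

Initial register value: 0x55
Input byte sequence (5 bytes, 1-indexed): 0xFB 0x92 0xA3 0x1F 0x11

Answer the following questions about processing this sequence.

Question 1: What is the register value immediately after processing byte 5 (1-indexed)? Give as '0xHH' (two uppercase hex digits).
After byte 1 (0xFB): reg=0x43
After byte 2 (0x92): reg=0x39
After byte 3 (0xA3): reg=0xCF
After byte 4 (0x1F): reg=0x3E
After byte 5 (0x11): reg=0xCD

Answer: 0xCD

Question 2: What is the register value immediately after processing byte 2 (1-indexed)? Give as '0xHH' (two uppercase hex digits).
Answer: 0x39

Derivation:
After byte 1 (0xFB): reg=0x43
After byte 2 (0x92): reg=0x39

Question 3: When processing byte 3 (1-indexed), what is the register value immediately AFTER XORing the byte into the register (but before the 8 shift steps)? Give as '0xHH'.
Answer: 0x9A

Derivation:
Register before byte 3: 0x39
Byte 3: 0xA3
0x39 XOR 0xA3 = 0x9A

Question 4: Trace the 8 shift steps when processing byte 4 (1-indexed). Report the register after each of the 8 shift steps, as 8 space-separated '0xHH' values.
After byte 1 (0xFB): reg=0x43
After byte 2 (0x92): reg=0x39
After byte 3 (0xA3): reg=0xCF
Register before byte 4: 0xCF
After XOR with byte 0x1F: 0xD0

Answer: 0xA7 0x49 0x92 0x23 0x46 0x8C 0x1F 0x3E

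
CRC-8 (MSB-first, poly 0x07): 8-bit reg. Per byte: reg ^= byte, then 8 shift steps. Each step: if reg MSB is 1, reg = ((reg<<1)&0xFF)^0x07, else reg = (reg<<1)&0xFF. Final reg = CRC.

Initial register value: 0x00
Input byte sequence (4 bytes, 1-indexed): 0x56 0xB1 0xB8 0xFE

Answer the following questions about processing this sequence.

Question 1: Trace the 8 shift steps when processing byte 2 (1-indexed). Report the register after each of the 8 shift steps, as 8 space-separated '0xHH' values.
Answer: 0x28 0x50 0xA0 0x47 0x8E 0x1B 0x36 0x6C

Derivation:
After byte 1 (0x56): reg=0xA5
Register before byte 2: 0xA5
After XOR with byte 0xB1: 0x14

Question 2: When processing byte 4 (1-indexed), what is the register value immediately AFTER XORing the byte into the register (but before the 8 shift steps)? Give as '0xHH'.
Register before byte 4: 0x22
Byte 4: 0xFE
0x22 XOR 0xFE = 0xDC

Answer: 0xDC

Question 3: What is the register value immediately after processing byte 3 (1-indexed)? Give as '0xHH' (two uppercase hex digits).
Answer: 0x22

Derivation:
After byte 1 (0x56): reg=0xA5
After byte 2 (0xB1): reg=0x6C
After byte 3 (0xB8): reg=0x22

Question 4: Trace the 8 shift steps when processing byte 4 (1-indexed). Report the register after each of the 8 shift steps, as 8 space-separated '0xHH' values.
Answer: 0xBF 0x79 0xF2 0xE3 0xC1 0x85 0x0D 0x1A

Derivation:
After byte 1 (0x56): reg=0xA5
After byte 2 (0xB1): reg=0x6C
After byte 3 (0xB8): reg=0x22
Register before byte 4: 0x22
After XOR with byte 0xFE: 0xDC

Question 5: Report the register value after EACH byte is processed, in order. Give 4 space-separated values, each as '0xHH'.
0xA5 0x6C 0x22 0x1A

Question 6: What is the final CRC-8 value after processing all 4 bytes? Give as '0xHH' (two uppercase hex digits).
Answer: 0x1A

Derivation:
After byte 1 (0x56): reg=0xA5
After byte 2 (0xB1): reg=0x6C
After byte 3 (0xB8): reg=0x22
After byte 4 (0xFE): reg=0x1A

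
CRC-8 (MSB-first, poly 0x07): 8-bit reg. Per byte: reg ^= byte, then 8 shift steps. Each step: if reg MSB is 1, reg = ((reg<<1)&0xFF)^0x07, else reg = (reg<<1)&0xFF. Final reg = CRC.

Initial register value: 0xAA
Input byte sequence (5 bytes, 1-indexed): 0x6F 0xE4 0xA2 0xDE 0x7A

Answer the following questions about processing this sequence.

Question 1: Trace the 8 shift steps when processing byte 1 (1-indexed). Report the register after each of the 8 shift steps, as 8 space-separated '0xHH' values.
Register before byte 1: 0xAA
After XOR with byte 0x6F: 0xC5

Answer: 0x8D 0x1D 0x3A 0x74 0xE8 0xD7 0xA9 0x55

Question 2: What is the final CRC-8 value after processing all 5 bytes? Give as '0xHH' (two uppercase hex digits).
After byte 1 (0x6F): reg=0x55
After byte 2 (0xE4): reg=0x1E
After byte 3 (0xA2): reg=0x3D
After byte 4 (0xDE): reg=0xA7
After byte 5 (0x7A): reg=0x1D

Answer: 0x1D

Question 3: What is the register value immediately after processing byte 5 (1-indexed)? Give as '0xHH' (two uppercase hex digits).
After byte 1 (0x6F): reg=0x55
After byte 2 (0xE4): reg=0x1E
After byte 3 (0xA2): reg=0x3D
After byte 4 (0xDE): reg=0xA7
After byte 5 (0x7A): reg=0x1D

Answer: 0x1D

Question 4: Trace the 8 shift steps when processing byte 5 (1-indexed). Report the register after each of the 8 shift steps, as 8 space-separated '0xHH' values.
After byte 1 (0x6F): reg=0x55
After byte 2 (0xE4): reg=0x1E
After byte 3 (0xA2): reg=0x3D
After byte 4 (0xDE): reg=0xA7
Register before byte 5: 0xA7
After XOR with byte 0x7A: 0xDD

Answer: 0xBD 0x7D 0xFA 0xF3 0xE1 0xC5 0x8D 0x1D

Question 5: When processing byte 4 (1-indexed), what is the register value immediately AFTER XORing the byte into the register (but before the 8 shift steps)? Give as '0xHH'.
Answer: 0xE3

Derivation:
Register before byte 4: 0x3D
Byte 4: 0xDE
0x3D XOR 0xDE = 0xE3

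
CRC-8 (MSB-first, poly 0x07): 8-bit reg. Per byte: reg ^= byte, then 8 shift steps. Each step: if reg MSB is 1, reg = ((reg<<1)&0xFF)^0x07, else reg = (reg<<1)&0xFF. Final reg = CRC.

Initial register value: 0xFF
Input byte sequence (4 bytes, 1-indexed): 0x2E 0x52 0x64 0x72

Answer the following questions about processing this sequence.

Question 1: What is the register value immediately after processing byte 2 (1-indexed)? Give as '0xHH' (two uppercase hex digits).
After byte 1 (0x2E): reg=0x39
After byte 2 (0x52): reg=0x16

Answer: 0x16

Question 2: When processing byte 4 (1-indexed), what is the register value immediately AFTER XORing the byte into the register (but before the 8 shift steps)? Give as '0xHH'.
Answer: 0x2B

Derivation:
Register before byte 4: 0x59
Byte 4: 0x72
0x59 XOR 0x72 = 0x2B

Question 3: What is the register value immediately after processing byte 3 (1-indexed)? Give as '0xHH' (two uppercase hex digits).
Answer: 0x59

Derivation:
After byte 1 (0x2E): reg=0x39
After byte 2 (0x52): reg=0x16
After byte 3 (0x64): reg=0x59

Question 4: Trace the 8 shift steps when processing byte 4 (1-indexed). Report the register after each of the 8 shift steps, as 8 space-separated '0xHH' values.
After byte 1 (0x2E): reg=0x39
After byte 2 (0x52): reg=0x16
After byte 3 (0x64): reg=0x59
Register before byte 4: 0x59
After XOR with byte 0x72: 0x2B

Answer: 0x56 0xAC 0x5F 0xBE 0x7B 0xF6 0xEB 0xD1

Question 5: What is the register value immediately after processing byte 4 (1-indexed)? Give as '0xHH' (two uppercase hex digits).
After byte 1 (0x2E): reg=0x39
After byte 2 (0x52): reg=0x16
After byte 3 (0x64): reg=0x59
After byte 4 (0x72): reg=0xD1

Answer: 0xD1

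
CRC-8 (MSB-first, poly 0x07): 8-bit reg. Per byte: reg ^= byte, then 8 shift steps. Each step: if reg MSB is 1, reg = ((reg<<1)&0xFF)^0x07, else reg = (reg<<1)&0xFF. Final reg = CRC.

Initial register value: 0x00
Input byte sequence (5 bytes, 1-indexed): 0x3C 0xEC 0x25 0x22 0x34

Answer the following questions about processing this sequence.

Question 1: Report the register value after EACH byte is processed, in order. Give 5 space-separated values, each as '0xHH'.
0xB4 0x8F 0x5F 0x74 0xC7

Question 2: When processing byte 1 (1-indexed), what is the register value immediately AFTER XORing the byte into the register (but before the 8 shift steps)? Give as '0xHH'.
Answer: 0x3C

Derivation:
Register before byte 1: 0x00
Byte 1: 0x3C
0x00 XOR 0x3C = 0x3C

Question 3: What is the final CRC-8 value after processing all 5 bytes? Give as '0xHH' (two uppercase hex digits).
Answer: 0xC7

Derivation:
After byte 1 (0x3C): reg=0xB4
After byte 2 (0xEC): reg=0x8F
After byte 3 (0x25): reg=0x5F
After byte 4 (0x22): reg=0x74
After byte 5 (0x34): reg=0xC7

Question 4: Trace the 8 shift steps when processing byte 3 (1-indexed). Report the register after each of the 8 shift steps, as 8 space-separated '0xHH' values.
Answer: 0x53 0xA6 0x4B 0x96 0x2B 0x56 0xAC 0x5F

Derivation:
After byte 1 (0x3C): reg=0xB4
After byte 2 (0xEC): reg=0x8F
Register before byte 3: 0x8F
After XOR with byte 0x25: 0xAA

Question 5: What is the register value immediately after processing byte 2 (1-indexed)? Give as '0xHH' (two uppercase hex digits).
After byte 1 (0x3C): reg=0xB4
After byte 2 (0xEC): reg=0x8F

Answer: 0x8F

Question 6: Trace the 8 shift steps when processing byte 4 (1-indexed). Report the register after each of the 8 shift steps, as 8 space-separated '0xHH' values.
Answer: 0xFA 0xF3 0xE1 0xC5 0x8D 0x1D 0x3A 0x74

Derivation:
After byte 1 (0x3C): reg=0xB4
After byte 2 (0xEC): reg=0x8F
After byte 3 (0x25): reg=0x5F
Register before byte 4: 0x5F
After XOR with byte 0x22: 0x7D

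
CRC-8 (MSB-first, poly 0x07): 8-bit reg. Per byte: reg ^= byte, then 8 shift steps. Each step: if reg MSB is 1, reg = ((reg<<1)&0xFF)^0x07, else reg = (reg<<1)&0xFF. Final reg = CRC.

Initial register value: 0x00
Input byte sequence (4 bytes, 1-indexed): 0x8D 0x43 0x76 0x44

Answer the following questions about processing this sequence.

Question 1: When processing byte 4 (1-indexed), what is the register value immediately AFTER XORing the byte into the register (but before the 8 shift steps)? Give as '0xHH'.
Answer: 0xFF

Derivation:
Register before byte 4: 0xBB
Byte 4: 0x44
0xBB XOR 0x44 = 0xFF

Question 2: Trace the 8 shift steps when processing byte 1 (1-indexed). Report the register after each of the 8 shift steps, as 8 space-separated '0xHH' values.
Register before byte 1: 0x00
After XOR with byte 0x8D: 0x8D

Answer: 0x1D 0x3A 0x74 0xE8 0xD7 0xA9 0x55 0xAA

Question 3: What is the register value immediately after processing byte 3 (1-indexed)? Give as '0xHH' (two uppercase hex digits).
Answer: 0xBB

Derivation:
After byte 1 (0x8D): reg=0xAA
After byte 2 (0x43): reg=0x91
After byte 3 (0x76): reg=0xBB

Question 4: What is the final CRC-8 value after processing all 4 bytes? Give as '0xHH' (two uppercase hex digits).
Answer: 0xF3

Derivation:
After byte 1 (0x8D): reg=0xAA
After byte 2 (0x43): reg=0x91
After byte 3 (0x76): reg=0xBB
After byte 4 (0x44): reg=0xF3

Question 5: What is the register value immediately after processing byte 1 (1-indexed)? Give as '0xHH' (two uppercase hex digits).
After byte 1 (0x8D): reg=0xAA

Answer: 0xAA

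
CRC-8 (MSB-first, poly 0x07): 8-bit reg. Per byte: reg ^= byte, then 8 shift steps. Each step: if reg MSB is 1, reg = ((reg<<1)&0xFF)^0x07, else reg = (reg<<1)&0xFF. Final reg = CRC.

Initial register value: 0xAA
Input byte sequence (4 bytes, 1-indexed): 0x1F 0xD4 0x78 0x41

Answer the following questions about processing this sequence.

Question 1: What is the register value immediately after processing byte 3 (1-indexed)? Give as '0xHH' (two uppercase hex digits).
After byte 1 (0x1F): reg=0x02
After byte 2 (0xD4): reg=0x2C
After byte 3 (0x78): reg=0xAB

Answer: 0xAB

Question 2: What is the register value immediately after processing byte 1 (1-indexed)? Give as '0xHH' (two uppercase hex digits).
After byte 1 (0x1F): reg=0x02

Answer: 0x02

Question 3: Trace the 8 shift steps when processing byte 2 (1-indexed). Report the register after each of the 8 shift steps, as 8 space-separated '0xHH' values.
After byte 1 (0x1F): reg=0x02
Register before byte 2: 0x02
After XOR with byte 0xD4: 0xD6

Answer: 0xAB 0x51 0xA2 0x43 0x86 0x0B 0x16 0x2C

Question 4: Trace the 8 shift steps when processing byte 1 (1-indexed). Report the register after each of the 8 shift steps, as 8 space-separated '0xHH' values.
Register before byte 1: 0xAA
After XOR with byte 0x1F: 0xB5

Answer: 0x6D 0xDA 0xB3 0x61 0xC2 0x83 0x01 0x02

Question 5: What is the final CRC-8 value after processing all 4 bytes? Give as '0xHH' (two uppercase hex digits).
Answer: 0x98

Derivation:
After byte 1 (0x1F): reg=0x02
After byte 2 (0xD4): reg=0x2C
After byte 3 (0x78): reg=0xAB
After byte 4 (0x41): reg=0x98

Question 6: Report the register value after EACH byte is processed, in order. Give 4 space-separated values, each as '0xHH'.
0x02 0x2C 0xAB 0x98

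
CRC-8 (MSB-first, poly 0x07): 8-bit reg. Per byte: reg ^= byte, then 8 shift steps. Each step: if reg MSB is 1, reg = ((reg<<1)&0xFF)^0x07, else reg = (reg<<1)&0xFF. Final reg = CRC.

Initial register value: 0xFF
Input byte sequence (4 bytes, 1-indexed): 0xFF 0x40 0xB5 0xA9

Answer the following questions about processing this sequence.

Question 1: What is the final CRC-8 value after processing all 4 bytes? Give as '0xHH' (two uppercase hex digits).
After byte 1 (0xFF): reg=0x00
After byte 2 (0x40): reg=0xC7
After byte 3 (0xB5): reg=0x59
After byte 4 (0xA9): reg=0xDE

Answer: 0xDE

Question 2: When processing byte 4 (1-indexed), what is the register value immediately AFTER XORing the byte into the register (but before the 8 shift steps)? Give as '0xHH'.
Register before byte 4: 0x59
Byte 4: 0xA9
0x59 XOR 0xA9 = 0xF0

Answer: 0xF0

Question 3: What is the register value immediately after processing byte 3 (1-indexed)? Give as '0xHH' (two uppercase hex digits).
After byte 1 (0xFF): reg=0x00
After byte 2 (0x40): reg=0xC7
After byte 3 (0xB5): reg=0x59

Answer: 0x59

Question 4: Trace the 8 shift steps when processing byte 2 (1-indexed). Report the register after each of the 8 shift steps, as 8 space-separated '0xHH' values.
Answer: 0x80 0x07 0x0E 0x1C 0x38 0x70 0xE0 0xC7

Derivation:
After byte 1 (0xFF): reg=0x00
Register before byte 2: 0x00
After XOR with byte 0x40: 0x40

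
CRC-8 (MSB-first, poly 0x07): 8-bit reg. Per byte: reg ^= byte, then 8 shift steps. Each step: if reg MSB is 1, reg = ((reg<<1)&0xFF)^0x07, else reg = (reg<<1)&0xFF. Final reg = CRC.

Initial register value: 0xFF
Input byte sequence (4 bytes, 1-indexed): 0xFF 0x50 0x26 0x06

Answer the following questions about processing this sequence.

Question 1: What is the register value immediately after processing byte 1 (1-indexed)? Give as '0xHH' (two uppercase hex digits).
Answer: 0x00

Derivation:
After byte 1 (0xFF): reg=0x00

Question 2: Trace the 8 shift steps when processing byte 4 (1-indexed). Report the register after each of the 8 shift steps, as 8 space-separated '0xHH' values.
After byte 1 (0xFF): reg=0x00
After byte 2 (0x50): reg=0xB7
After byte 3 (0x26): reg=0xFE
Register before byte 4: 0xFE
After XOR with byte 0x06: 0xF8

Answer: 0xF7 0xE9 0xD5 0xAD 0x5D 0xBA 0x73 0xE6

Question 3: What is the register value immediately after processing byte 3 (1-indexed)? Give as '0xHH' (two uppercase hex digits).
After byte 1 (0xFF): reg=0x00
After byte 2 (0x50): reg=0xB7
After byte 3 (0x26): reg=0xFE

Answer: 0xFE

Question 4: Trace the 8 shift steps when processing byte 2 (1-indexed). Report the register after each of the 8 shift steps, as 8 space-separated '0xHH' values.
Answer: 0xA0 0x47 0x8E 0x1B 0x36 0x6C 0xD8 0xB7

Derivation:
After byte 1 (0xFF): reg=0x00
Register before byte 2: 0x00
After XOR with byte 0x50: 0x50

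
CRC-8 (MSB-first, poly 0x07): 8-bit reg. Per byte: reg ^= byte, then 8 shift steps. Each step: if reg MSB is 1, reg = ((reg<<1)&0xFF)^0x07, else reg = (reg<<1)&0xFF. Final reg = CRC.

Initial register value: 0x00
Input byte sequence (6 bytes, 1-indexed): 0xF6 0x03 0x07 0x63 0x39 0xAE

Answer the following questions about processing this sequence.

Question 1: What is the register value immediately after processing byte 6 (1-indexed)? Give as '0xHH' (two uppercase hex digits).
After byte 1 (0xF6): reg=0xCC
After byte 2 (0x03): reg=0x63
After byte 3 (0x07): reg=0x3B
After byte 4 (0x63): reg=0x8F
After byte 5 (0x39): reg=0x0B
After byte 6 (0xAE): reg=0x72

Answer: 0x72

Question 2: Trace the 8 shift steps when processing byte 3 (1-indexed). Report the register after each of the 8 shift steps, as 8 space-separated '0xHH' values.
After byte 1 (0xF6): reg=0xCC
After byte 2 (0x03): reg=0x63
Register before byte 3: 0x63
After XOR with byte 0x07: 0x64

Answer: 0xC8 0x97 0x29 0x52 0xA4 0x4F 0x9E 0x3B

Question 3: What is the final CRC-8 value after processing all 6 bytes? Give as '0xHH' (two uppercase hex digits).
Answer: 0x72

Derivation:
After byte 1 (0xF6): reg=0xCC
After byte 2 (0x03): reg=0x63
After byte 3 (0x07): reg=0x3B
After byte 4 (0x63): reg=0x8F
After byte 5 (0x39): reg=0x0B
After byte 6 (0xAE): reg=0x72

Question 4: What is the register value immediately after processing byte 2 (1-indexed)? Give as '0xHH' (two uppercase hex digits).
After byte 1 (0xF6): reg=0xCC
After byte 2 (0x03): reg=0x63

Answer: 0x63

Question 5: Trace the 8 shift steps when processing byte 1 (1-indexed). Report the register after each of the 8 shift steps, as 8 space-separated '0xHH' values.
Answer: 0xEB 0xD1 0xA5 0x4D 0x9A 0x33 0x66 0xCC

Derivation:
Register before byte 1: 0x00
After XOR with byte 0xF6: 0xF6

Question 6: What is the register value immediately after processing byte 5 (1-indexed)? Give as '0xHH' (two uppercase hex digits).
Answer: 0x0B

Derivation:
After byte 1 (0xF6): reg=0xCC
After byte 2 (0x03): reg=0x63
After byte 3 (0x07): reg=0x3B
After byte 4 (0x63): reg=0x8F
After byte 5 (0x39): reg=0x0B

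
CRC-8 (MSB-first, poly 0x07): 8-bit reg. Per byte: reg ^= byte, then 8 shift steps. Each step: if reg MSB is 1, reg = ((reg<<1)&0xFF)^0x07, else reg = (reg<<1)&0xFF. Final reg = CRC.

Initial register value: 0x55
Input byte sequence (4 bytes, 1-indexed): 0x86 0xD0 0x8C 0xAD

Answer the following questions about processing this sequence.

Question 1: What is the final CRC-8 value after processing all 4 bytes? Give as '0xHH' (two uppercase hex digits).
Answer: 0xD8

Derivation:
After byte 1 (0x86): reg=0x37
After byte 2 (0xD0): reg=0xBB
After byte 3 (0x8C): reg=0x85
After byte 4 (0xAD): reg=0xD8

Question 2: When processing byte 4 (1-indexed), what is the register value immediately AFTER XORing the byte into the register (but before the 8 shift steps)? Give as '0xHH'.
Answer: 0x28

Derivation:
Register before byte 4: 0x85
Byte 4: 0xAD
0x85 XOR 0xAD = 0x28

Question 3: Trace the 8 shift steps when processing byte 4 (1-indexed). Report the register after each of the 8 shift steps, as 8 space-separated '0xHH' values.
Answer: 0x50 0xA0 0x47 0x8E 0x1B 0x36 0x6C 0xD8

Derivation:
After byte 1 (0x86): reg=0x37
After byte 2 (0xD0): reg=0xBB
After byte 3 (0x8C): reg=0x85
Register before byte 4: 0x85
After XOR with byte 0xAD: 0x28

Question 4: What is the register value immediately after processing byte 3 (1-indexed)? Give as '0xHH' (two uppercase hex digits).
Answer: 0x85

Derivation:
After byte 1 (0x86): reg=0x37
After byte 2 (0xD0): reg=0xBB
After byte 3 (0x8C): reg=0x85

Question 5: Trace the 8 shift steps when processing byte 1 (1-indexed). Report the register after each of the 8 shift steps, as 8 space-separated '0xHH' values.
Register before byte 1: 0x55
After XOR with byte 0x86: 0xD3

Answer: 0xA1 0x45 0x8A 0x13 0x26 0x4C 0x98 0x37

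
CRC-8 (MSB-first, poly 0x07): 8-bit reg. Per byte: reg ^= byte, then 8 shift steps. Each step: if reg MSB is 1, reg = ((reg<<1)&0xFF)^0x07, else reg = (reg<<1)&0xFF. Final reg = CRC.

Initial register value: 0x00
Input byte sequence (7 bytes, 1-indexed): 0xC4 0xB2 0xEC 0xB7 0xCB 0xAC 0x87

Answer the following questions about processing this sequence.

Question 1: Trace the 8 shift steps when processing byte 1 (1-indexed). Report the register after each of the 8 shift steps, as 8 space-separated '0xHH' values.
Answer: 0x8F 0x19 0x32 0x64 0xC8 0x97 0x29 0x52

Derivation:
Register before byte 1: 0x00
After XOR with byte 0xC4: 0xC4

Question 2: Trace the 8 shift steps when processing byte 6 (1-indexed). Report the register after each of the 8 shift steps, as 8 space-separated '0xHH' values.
Answer: 0x49 0x92 0x23 0x46 0x8C 0x1F 0x3E 0x7C

Derivation:
After byte 1 (0xC4): reg=0x52
After byte 2 (0xB2): reg=0xAE
After byte 3 (0xEC): reg=0xC9
After byte 4 (0xB7): reg=0x7D
After byte 5 (0xCB): reg=0x0B
Register before byte 6: 0x0B
After XOR with byte 0xAC: 0xA7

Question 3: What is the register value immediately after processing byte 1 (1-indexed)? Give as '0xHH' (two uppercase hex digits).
Answer: 0x52

Derivation:
After byte 1 (0xC4): reg=0x52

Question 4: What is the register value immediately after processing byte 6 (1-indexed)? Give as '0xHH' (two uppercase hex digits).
Answer: 0x7C

Derivation:
After byte 1 (0xC4): reg=0x52
After byte 2 (0xB2): reg=0xAE
After byte 3 (0xEC): reg=0xC9
After byte 4 (0xB7): reg=0x7D
After byte 5 (0xCB): reg=0x0B
After byte 6 (0xAC): reg=0x7C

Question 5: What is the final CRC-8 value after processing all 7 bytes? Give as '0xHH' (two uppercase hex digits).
After byte 1 (0xC4): reg=0x52
After byte 2 (0xB2): reg=0xAE
After byte 3 (0xEC): reg=0xC9
After byte 4 (0xB7): reg=0x7D
After byte 5 (0xCB): reg=0x0B
After byte 6 (0xAC): reg=0x7C
After byte 7 (0x87): reg=0xEF

Answer: 0xEF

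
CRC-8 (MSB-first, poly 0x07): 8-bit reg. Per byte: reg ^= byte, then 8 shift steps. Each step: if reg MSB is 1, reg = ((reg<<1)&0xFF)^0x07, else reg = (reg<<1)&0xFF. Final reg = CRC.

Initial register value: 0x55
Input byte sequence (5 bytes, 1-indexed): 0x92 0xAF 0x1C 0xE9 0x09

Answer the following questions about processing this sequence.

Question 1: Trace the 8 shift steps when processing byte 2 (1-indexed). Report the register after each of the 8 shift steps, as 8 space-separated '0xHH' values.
Answer: 0xEF 0xD9 0xB5 0x6D 0xDA 0xB3 0x61 0xC2

Derivation:
After byte 1 (0x92): reg=0x5B
Register before byte 2: 0x5B
After XOR with byte 0xAF: 0xF4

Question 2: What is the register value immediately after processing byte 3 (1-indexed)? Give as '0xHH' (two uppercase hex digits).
After byte 1 (0x92): reg=0x5B
After byte 2 (0xAF): reg=0xC2
After byte 3 (0x1C): reg=0x14

Answer: 0x14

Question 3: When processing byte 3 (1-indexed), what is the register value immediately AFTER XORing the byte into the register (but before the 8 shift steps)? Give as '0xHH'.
Answer: 0xDE

Derivation:
Register before byte 3: 0xC2
Byte 3: 0x1C
0xC2 XOR 0x1C = 0xDE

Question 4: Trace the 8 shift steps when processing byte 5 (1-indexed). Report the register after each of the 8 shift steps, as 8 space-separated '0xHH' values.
Answer: 0xEF 0xD9 0xB5 0x6D 0xDA 0xB3 0x61 0xC2

Derivation:
After byte 1 (0x92): reg=0x5B
After byte 2 (0xAF): reg=0xC2
After byte 3 (0x1C): reg=0x14
After byte 4 (0xE9): reg=0xFD
Register before byte 5: 0xFD
After XOR with byte 0x09: 0xF4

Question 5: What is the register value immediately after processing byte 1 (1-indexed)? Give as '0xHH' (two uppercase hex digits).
After byte 1 (0x92): reg=0x5B

Answer: 0x5B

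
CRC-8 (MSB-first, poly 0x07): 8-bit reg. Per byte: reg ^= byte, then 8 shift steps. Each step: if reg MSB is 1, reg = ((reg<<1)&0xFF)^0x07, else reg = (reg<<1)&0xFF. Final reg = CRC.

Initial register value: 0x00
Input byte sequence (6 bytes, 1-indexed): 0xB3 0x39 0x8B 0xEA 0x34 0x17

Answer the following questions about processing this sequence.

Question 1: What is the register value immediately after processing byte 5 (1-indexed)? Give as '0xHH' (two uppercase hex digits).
After byte 1 (0xB3): reg=0x10
After byte 2 (0x39): reg=0xDF
After byte 3 (0x8B): reg=0xAB
After byte 4 (0xEA): reg=0xC0
After byte 5 (0x34): reg=0xC2

Answer: 0xC2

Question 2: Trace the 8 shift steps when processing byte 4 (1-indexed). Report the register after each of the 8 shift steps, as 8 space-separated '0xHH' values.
Answer: 0x82 0x03 0x06 0x0C 0x18 0x30 0x60 0xC0

Derivation:
After byte 1 (0xB3): reg=0x10
After byte 2 (0x39): reg=0xDF
After byte 3 (0x8B): reg=0xAB
Register before byte 4: 0xAB
After XOR with byte 0xEA: 0x41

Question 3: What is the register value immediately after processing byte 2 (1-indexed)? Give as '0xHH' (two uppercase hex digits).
Answer: 0xDF

Derivation:
After byte 1 (0xB3): reg=0x10
After byte 2 (0x39): reg=0xDF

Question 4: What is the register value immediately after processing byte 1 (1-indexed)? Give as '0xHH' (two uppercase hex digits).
Answer: 0x10

Derivation:
After byte 1 (0xB3): reg=0x10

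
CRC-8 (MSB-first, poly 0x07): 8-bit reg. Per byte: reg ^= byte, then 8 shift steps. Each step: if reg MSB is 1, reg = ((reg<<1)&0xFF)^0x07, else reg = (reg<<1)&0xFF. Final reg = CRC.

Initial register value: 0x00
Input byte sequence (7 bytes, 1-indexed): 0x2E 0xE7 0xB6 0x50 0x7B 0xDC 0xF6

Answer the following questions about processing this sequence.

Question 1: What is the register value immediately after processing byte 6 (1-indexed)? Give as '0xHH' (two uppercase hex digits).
Answer: 0x77

Derivation:
After byte 1 (0x2E): reg=0xCA
After byte 2 (0xE7): reg=0xC3
After byte 3 (0xB6): reg=0x4C
After byte 4 (0x50): reg=0x54
After byte 5 (0x7B): reg=0xCD
After byte 6 (0xDC): reg=0x77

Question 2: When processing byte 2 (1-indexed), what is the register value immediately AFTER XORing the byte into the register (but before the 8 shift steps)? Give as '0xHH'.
Register before byte 2: 0xCA
Byte 2: 0xE7
0xCA XOR 0xE7 = 0x2D

Answer: 0x2D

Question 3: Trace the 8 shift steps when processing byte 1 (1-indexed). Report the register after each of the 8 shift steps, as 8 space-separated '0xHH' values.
Register before byte 1: 0x00
After XOR with byte 0x2E: 0x2E

Answer: 0x5C 0xB8 0x77 0xEE 0xDB 0xB1 0x65 0xCA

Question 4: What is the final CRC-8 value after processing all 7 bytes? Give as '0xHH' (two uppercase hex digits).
After byte 1 (0x2E): reg=0xCA
After byte 2 (0xE7): reg=0xC3
After byte 3 (0xB6): reg=0x4C
After byte 4 (0x50): reg=0x54
After byte 5 (0x7B): reg=0xCD
After byte 6 (0xDC): reg=0x77
After byte 7 (0xF6): reg=0x8E

Answer: 0x8E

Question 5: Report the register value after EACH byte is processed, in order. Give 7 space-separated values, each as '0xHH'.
0xCA 0xC3 0x4C 0x54 0xCD 0x77 0x8E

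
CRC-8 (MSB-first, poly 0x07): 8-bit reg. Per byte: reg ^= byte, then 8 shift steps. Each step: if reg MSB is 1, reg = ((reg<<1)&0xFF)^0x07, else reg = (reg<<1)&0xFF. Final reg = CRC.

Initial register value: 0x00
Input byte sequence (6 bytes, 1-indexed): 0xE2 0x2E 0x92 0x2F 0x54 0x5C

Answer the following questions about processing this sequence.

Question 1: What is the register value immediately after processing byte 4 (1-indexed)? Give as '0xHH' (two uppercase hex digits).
Answer: 0x21

Derivation:
After byte 1 (0xE2): reg=0xA0
After byte 2 (0x2E): reg=0xA3
After byte 3 (0x92): reg=0x97
After byte 4 (0x2F): reg=0x21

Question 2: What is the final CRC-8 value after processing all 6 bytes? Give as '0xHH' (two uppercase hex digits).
Answer: 0x70

Derivation:
After byte 1 (0xE2): reg=0xA0
After byte 2 (0x2E): reg=0xA3
After byte 3 (0x92): reg=0x97
After byte 4 (0x2F): reg=0x21
After byte 5 (0x54): reg=0x4C
After byte 6 (0x5C): reg=0x70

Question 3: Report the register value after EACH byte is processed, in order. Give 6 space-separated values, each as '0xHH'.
0xA0 0xA3 0x97 0x21 0x4C 0x70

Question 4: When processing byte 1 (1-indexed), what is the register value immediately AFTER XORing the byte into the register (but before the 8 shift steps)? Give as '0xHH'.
Register before byte 1: 0x00
Byte 1: 0xE2
0x00 XOR 0xE2 = 0xE2

Answer: 0xE2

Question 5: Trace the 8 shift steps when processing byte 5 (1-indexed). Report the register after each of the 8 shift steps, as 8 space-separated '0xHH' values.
After byte 1 (0xE2): reg=0xA0
After byte 2 (0x2E): reg=0xA3
After byte 3 (0x92): reg=0x97
After byte 4 (0x2F): reg=0x21
Register before byte 5: 0x21
After XOR with byte 0x54: 0x75

Answer: 0xEA 0xD3 0xA1 0x45 0x8A 0x13 0x26 0x4C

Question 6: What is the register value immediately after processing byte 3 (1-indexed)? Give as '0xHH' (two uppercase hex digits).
Answer: 0x97

Derivation:
After byte 1 (0xE2): reg=0xA0
After byte 2 (0x2E): reg=0xA3
After byte 3 (0x92): reg=0x97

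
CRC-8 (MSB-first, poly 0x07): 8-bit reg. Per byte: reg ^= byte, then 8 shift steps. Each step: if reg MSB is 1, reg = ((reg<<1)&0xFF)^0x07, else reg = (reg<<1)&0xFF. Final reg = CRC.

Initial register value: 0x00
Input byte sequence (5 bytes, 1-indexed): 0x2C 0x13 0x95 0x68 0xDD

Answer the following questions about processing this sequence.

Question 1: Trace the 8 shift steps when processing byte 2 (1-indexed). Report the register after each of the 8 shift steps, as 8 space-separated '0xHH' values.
Answer: 0xA9 0x55 0xAA 0x53 0xA6 0x4B 0x96 0x2B

Derivation:
After byte 1 (0x2C): reg=0xC4
Register before byte 2: 0xC4
After XOR with byte 0x13: 0xD7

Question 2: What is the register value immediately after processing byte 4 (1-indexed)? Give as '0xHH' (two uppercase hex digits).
Answer: 0x86

Derivation:
After byte 1 (0x2C): reg=0xC4
After byte 2 (0x13): reg=0x2B
After byte 3 (0x95): reg=0x33
After byte 4 (0x68): reg=0x86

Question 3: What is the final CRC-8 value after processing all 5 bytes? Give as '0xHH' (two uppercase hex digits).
Answer: 0x86

Derivation:
After byte 1 (0x2C): reg=0xC4
After byte 2 (0x13): reg=0x2B
After byte 3 (0x95): reg=0x33
After byte 4 (0x68): reg=0x86
After byte 5 (0xDD): reg=0x86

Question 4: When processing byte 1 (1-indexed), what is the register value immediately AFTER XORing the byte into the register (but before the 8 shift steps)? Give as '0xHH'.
Answer: 0x2C

Derivation:
Register before byte 1: 0x00
Byte 1: 0x2C
0x00 XOR 0x2C = 0x2C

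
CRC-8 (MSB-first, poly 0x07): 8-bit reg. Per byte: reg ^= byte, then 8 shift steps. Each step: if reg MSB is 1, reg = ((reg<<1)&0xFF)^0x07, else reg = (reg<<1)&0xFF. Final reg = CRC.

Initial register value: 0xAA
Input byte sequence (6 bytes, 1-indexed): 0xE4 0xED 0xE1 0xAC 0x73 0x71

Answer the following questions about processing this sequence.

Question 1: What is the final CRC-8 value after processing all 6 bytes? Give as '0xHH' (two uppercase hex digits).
After byte 1 (0xE4): reg=0xED
After byte 2 (0xED): reg=0x00
After byte 3 (0xE1): reg=0xA9
After byte 4 (0xAC): reg=0x1B
After byte 5 (0x73): reg=0x1F
After byte 6 (0x71): reg=0x0D

Answer: 0x0D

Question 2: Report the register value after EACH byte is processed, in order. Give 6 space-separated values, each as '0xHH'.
0xED 0x00 0xA9 0x1B 0x1F 0x0D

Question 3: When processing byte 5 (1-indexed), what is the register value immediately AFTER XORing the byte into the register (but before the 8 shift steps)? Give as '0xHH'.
Answer: 0x68

Derivation:
Register before byte 5: 0x1B
Byte 5: 0x73
0x1B XOR 0x73 = 0x68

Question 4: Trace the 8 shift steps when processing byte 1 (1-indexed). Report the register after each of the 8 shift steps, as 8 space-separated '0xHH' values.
Answer: 0x9C 0x3F 0x7E 0xFC 0xFF 0xF9 0xF5 0xED

Derivation:
Register before byte 1: 0xAA
After XOR with byte 0xE4: 0x4E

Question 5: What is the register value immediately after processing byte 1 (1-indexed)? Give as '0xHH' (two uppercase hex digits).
After byte 1 (0xE4): reg=0xED

Answer: 0xED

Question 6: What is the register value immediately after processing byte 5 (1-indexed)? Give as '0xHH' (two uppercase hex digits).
After byte 1 (0xE4): reg=0xED
After byte 2 (0xED): reg=0x00
After byte 3 (0xE1): reg=0xA9
After byte 4 (0xAC): reg=0x1B
After byte 5 (0x73): reg=0x1F

Answer: 0x1F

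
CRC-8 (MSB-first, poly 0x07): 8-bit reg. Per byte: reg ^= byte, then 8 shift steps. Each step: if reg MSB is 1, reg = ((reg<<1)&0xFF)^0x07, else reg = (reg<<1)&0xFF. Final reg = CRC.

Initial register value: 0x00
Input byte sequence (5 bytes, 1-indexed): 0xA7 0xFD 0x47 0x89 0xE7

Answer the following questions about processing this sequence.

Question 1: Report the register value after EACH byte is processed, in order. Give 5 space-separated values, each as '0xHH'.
0x7C 0x8E 0x71 0xE6 0x07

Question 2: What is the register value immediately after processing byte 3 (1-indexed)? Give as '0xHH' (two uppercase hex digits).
Answer: 0x71

Derivation:
After byte 1 (0xA7): reg=0x7C
After byte 2 (0xFD): reg=0x8E
After byte 3 (0x47): reg=0x71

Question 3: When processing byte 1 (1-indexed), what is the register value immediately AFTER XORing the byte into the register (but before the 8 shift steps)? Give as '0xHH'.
Answer: 0xA7

Derivation:
Register before byte 1: 0x00
Byte 1: 0xA7
0x00 XOR 0xA7 = 0xA7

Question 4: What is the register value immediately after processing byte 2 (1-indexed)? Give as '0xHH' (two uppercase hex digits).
After byte 1 (0xA7): reg=0x7C
After byte 2 (0xFD): reg=0x8E

Answer: 0x8E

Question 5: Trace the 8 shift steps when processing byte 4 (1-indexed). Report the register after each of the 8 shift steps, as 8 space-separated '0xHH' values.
Answer: 0xF7 0xE9 0xD5 0xAD 0x5D 0xBA 0x73 0xE6

Derivation:
After byte 1 (0xA7): reg=0x7C
After byte 2 (0xFD): reg=0x8E
After byte 3 (0x47): reg=0x71
Register before byte 4: 0x71
After XOR with byte 0x89: 0xF8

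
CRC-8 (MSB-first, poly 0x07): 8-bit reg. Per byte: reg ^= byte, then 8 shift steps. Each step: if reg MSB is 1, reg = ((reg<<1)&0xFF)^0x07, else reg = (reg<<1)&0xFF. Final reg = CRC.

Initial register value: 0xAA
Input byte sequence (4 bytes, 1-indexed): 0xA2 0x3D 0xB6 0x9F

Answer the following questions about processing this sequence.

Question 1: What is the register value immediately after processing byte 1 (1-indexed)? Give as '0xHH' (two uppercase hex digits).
Answer: 0x38

Derivation:
After byte 1 (0xA2): reg=0x38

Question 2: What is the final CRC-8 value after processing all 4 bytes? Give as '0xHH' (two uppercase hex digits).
Answer: 0x25

Derivation:
After byte 1 (0xA2): reg=0x38
After byte 2 (0x3D): reg=0x1B
After byte 3 (0xB6): reg=0x4A
After byte 4 (0x9F): reg=0x25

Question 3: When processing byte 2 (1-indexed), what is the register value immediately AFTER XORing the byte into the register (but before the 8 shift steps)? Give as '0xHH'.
Register before byte 2: 0x38
Byte 2: 0x3D
0x38 XOR 0x3D = 0x05

Answer: 0x05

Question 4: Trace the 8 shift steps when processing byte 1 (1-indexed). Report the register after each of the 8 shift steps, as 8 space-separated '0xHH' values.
Register before byte 1: 0xAA
After XOR with byte 0xA2: 0x08

Answer: 0x10 0x20 0x40 0x80 0x07 0x0E 0x1C 0x38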